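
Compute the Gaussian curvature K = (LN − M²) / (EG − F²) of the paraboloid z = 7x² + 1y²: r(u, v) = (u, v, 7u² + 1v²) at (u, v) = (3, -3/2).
K = 7/786769

Coefficients of the first fundamental form: E = 196*u^2 + 1, F = 28*u*v, G = 4*v^2 + 1.
Coefficients of the second fundamental form: L = 14/sqrt(196*u^2 + 4*v^2 + 1), M = 0, N = 2/sqrt(196*u^2 + 4*v^2 + 1).
Assemble K = (LN − M²)/(EG − F²) = 28/(38416*u^4 + 1568*u^2*v^2 + 392*u^2 + 16*v^4 + 8*v^2 + 1). At (u, v) = (3, -3/2): K = 7/786769.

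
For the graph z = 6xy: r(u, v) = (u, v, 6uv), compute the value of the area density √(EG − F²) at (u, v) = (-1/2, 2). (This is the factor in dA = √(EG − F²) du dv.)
√(EG − F²)|_{(-1/2, 2)} = sqrt(154)

E = 36*v^2 + 1, F = 36*u*v, G = 36*u^2 + 1, so EG − F² = 36*u^2 + 36*v^2 + 1. Taking the positive square root: √(EG − F²) = sqrt(36*u^2 + 36*v^2 + 1). At (u, v) = (-1/2, 2): sqrt(154).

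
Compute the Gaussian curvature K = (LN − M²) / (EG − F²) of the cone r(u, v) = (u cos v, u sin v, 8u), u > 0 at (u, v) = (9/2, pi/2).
K = 0

Coefficients of the first fundamental form: E = 65, F = 0, G = u^2.
Coefficients of the second fundamental form: L = 0, M = 0, N = 8*sqrt(65)*u^2/(65*Abs(u)).
Assemble K = (LN − M²)/(EG − F²) = 0. At (u, v) = (9/2, pi/2): K = 0.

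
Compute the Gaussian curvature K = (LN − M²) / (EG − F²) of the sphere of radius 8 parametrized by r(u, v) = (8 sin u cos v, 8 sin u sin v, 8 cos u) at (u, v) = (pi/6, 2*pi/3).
K = 1/64

Coefficients of the first fundamental form: E = 64, F = 0, G = 64*sin(u)^2.
Coefficients of the second fundamental form: L = -8*sin(u)/Abs(sin(u)), M = 0, N = -8*sin(u)^3/Abs(sin(u)).
Assemble K = (LN − M²)/(EG − F²) = 1/64. At (u, v) = (pi/6, 2*pi/3): K = 1/64.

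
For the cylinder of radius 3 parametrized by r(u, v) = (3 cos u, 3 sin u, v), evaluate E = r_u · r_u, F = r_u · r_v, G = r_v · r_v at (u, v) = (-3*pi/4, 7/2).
E = 9;  F = 0;  G = 1

Partials: r_u = (-3*sin(u), 3*cos(u), 0), r_v = (0, 0, 1). As functions of (u, v):
  E = r_u · r_u = 9,
  F = r_u · r_v = 0,
  G = r_v · r_v = 1.
Evaluating at (u, v) = (-3*pi/4, 7/2): E = 9, F = 0, G = 1.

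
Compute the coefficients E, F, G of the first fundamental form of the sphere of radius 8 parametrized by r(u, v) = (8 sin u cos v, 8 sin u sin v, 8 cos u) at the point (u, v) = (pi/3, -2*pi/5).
E = 64;  F = 0;  G = 48

Partials: r_u = (8*cos(u)*cos(v), 8*sin(v)*cos(u), -8*sin(u)), r_v = (-8*sin(u)*sin(v), 8*sin(u)*cos(v), 0). As functions of (u, v):
  E = r_u · r_u = 64,
  F = r_u · r_v = 0,
  G = r_v · r_v = 64*sin(u)^2.
Evaluating at (u, v) = (pi/3, -2*pi/5): E = 64, F = 0, G = 48.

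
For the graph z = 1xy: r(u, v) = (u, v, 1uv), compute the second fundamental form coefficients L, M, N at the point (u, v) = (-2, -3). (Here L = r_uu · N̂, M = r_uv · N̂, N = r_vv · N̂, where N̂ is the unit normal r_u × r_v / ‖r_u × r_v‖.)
L = 0;  M = sqrt(14)/14;  N = 0

Compute the unit normal N̂(u, v) = (-v/sqrt(u^2 + v^2 + 1), -u/sqrt(u^2 + v^2 + 1), 1/sqrt(u^2 + v^2 + 1)), and the second partials r_uu, r_uv, r_vv. Take dot products:
  L(u, v) = r_uu · N̂ = 0,
  M(u, v) = r_uv · N̂ = 1/sqrt(u^2 + v^2 + 1),
  N(u, v) = r_vv · N̂ = 0.
Evaluating at (u, v) = (-2, -3):
  L = 0, M = sqrt(14)/14, N = 0.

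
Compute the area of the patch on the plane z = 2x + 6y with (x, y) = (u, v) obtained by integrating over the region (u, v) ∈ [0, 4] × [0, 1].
Area = 4*sqrt(41)

Area = ∫∫ √(EG − F²) du dv with √(EG − F²) = sqrt(41). Integrating over [0, 4] × [0, 1] gives 4*sqrt(41).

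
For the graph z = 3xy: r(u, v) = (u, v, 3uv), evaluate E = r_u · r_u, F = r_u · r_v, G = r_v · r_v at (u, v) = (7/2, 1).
E = 10;  F = 63/2;  G = 445/4

Partials: r_u = (1, 0, 3*v), r_v = (0, 1, 3*u). As functions of (u, v):
  E = r_u · r_u = 9*v^2 + 1,
  F = r_u · r_v = 9*u*v,
  G = r_v · r_v = 9*u^2 + 1.
Evaluating at (u, v) = (7/2, 1): E = 10, F = 63/2, G = 445/4.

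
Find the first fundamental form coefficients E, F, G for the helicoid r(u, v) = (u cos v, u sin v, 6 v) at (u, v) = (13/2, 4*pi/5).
E = 1;  F = 0;  G = 313/4

Partials: r_u = (cos(v), sin(v), 0), r_v = (-u*sin(v), u*cos(v), 6). As functions of (u, v):
  E = r_u · r_u = 1,
  F = r_u · r_v = 0,
  G = r_v · r_v = u^2 + 36.
Evaluating at (u, v) = (13/2, 4*pi/5): E = 1, F = 0, G = 313/4.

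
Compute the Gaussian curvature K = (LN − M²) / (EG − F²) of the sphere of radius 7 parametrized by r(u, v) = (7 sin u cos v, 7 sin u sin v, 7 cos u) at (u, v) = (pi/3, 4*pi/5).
K = 1/49

Coefficients of the first fundamental form: E = 49, F = 0, G = 49*sin(u)^2.
Coefficients of the second fundamental form: L = -7*sin(u)/Abs(sin(u)), M = 0, N = -7*sin(u)^3/Abs(sin(u)).
Assemble K = (LN − M²)/(EG − F²) = 1/49. At (u, v) = (pi/3, 4*pi/5): K = 1/49.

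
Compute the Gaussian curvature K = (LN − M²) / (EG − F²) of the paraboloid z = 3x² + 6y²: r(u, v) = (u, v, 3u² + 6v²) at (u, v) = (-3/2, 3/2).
K = 18/41209

Coefficients of the first fundamental form: E = 36*u^2 + 1, F = 72*u*v, G = 144*v^2 + 1.
Coefficients of the second fundamental form: L = 6/sqrt(36*u^2 + 144*v^2 + 1), M = 0, N = 12/sqrt(36*u^2 + 144*v^2 + 1).
Assemble K = (LN − M²)/(EG − F²) = 72/(1296*u^4 + 10368*u^2*v^2 + 72*u^2 + 20736*v^4 + 288*v^2 + 1). At (u, v) = (-3/2, 3/2): K = 18/41209.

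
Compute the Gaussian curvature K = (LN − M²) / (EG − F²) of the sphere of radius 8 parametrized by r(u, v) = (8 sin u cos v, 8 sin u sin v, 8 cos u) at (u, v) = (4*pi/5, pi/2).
K = 1/64

Coefficients of the first fundamental form: E = 64, F = 0, G = 64*sin(u)^2.
Coefficients of the second fundamental form: L = -8*sin(u)/Abs(sin(u)), M = 0, N = -8*sin(u)^3/Abs(sin(u)).
Assemble K = (LN − M²)/(EG − F²) = 1/64. At (u, v) = (4*pi/5, pi/2): K = 1/64.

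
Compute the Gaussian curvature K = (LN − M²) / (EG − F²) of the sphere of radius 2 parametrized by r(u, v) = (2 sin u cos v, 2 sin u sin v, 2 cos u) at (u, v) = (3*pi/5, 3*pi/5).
K = 1/4

Coefficients of the first fundamental form: E = 4, F = 0, G = 4*sin(u)^2.
Coefficients of the second fundamental form: L = -2*sin(u)/Abs(sin(u)), M = 0, N = -2*sin(u)^3/Abs(sin(u)).
Assemble K = (LN − M²)/(EG − F²) = 1/4. At (u, v) = (3*pi/5, 3*pi/5): K = 1/4.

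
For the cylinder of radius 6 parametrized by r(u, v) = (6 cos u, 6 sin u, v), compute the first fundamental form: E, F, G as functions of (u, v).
E = 36;  F = 0;  G = 1

Compute partials: r_u = (-6*sin(u), 6*cos(u), 0), r_v = (0, 0, 1). Then
  E = r_u · r_u = 36,
  F = r_u · r_v = 0,
  G = r_v · r_v = 1.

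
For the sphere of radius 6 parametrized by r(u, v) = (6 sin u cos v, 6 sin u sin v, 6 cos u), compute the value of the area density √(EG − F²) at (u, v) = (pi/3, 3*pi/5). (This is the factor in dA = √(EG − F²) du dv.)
√(EG − F²)|_{(pi/3, 3*pi/5)} = 18*sqrt(3)

E = 36, F = 0, G = 36*sin(u)^2, so EG − F² = 1296*sin(u)^2. Taking the positive square root: √(EG − F²) = 36*Abs(sin(u)). At (u, v) = (pi/3, 3*pi/5): 18*sqrt(3).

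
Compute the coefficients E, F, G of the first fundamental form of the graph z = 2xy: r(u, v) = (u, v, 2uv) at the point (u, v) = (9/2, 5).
E = 101;  F = 90;  G = 82

Partials: r_u = (1, 0, 2*v), r_v = (0, 1, 2*u). As functions of (u, v):
  E = r_u · r_u = 4*v^2 + 1,
  F = r_u · r_v = 4*u*v,
  G = r_v · r_v = 4*u^2 + 1.
Evaluating at (u, v) = (9/2, 5): E = 101, F = 90, G = 82.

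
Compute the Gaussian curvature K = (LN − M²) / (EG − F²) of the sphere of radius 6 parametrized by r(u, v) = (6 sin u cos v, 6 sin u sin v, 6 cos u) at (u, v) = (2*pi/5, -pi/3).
K = 1/36

Coefficients of the first fundamental form: E = 36, F = 0, G = 36*sin(u)^2.
Coefficients of the second fundamental form: L = -6*sin(u)/Abs(sin(u)), M = 0, N = -6*sin(u)^3/Abs(sin(u)).
Assemble K = (LN − M²)/(EG − F²) = 1/36. At (u, v) = (2*pi/5, -pi/3): K = 1/36.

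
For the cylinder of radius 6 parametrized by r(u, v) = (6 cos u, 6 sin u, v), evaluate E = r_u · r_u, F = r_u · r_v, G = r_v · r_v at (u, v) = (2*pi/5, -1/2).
E = 36;  F = 0;  G = 1

Partials: r_u = (-6*sin(u), 6*cos(u), 0), r_v = (0, 0, 1). As functions of (u, v):
  E = r_u · r_u = 36,
  F = r_u · r_v = 0,
  G = r_v · r_v = 1.
Evaluating at (u, v) = (2*pi/5, -1/2): E = 36, F = 0, G = 1.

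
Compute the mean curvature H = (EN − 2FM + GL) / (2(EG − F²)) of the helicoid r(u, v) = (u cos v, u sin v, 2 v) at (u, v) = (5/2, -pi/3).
H = 0

With E = 1, F = 0, G = u^2 + 4, L = 0, M = -2/sqrt(u^2 + 4), N = 0, assemble
  H = (EN − 2FM + GL) / (2(EG − F²)) = 0.
At (u, v) = (5/2, -pi/3): H = 0.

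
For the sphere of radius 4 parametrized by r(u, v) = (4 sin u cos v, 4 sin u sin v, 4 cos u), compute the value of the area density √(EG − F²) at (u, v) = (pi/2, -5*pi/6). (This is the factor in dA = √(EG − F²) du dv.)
√(EG − F²)|_{(pi/2, -5*pi/6)} = 16

E = 16, F = 0, G = 16*sin(u)^2, so EG − F² = 256*sin(u)^2. Taking the positive square root: √(EG − F²) = 16*Abs(sin(u)). At (u, v) = (pi/2, -5*pi/6): 16.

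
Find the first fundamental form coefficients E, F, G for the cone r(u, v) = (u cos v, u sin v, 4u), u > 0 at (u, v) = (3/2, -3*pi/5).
E = 17;  F = 0;  G = 9/4

Partials: r_u = (cos(v), sin(v), 4), r_v = (-u*sin(v), u*cos(v), 0). As functions of (u, v):
  E = r_u · r_u = 17,
  F = r_u · r_v = 0,
  G = r_v · r_v = u^2.
Evaluating at (u, v) = (3/2, -3*pi/5): E = 17, F = 0, G = 9/4.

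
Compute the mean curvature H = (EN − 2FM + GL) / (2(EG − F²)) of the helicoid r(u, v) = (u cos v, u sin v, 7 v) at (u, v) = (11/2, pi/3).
H = 0

With E = 1, F = 0, G = u^2 + 49, L = 0, M = -7/sqrt(u^2 + 49), N = 0, assemble
  H = (EN − 2FM + GL) / (2(EG − F²)) = 0.
At (u, v) = (11/2, pi/3): H = 0.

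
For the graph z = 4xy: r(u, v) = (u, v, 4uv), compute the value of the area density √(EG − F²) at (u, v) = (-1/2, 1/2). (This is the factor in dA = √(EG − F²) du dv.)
√(EG − F²)|_{(-1/2, 1/2)} = 3

E = 16*v^2 + 1, F = 16*u*v, G = 16*u^2 + 1, so EG − F² = 16*u^2 + 16*v^2 + 1. Taking the positive square root: √(EG − F²) = sqrt(16*u^2 + 16*v^2 + 1). At (u, v) = (-1/2, 1/2): 3.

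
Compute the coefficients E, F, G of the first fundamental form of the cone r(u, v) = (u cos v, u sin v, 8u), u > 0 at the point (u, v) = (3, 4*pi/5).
E = 65;  F = 0;  G = 9

Partials: r_u = (cos(v), sin(v), 8), r_v = (-u*sin(v), u*cos(v), 0). As functions of (u, v):
  E = r_u · r_u = 65,
  F = r_u · r_v = 0,
  G = r_v · r_v = u^2.
Evaluating at (u, v) = (3, 4*pi/5): E = 65, F = 0, G = 9.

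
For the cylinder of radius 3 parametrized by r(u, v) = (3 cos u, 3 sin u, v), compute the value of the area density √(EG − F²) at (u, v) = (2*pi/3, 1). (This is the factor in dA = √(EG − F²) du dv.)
√(EG − F²)|_{(2*pi/3, 1)} = 3

E = 9, F = 0, G = 1, so EG − F² = 9. Taking the positive square root: √(EG − F²) = 3. At (u, v) = (2*pi/3, 1): 3.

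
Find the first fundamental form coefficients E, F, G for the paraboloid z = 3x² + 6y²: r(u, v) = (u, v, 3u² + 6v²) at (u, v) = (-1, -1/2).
E = 37;  F = 36;  G = 37

Partials: r_u = (1, 0, 6*u), r_v = (0, 1, 12*v). As functions of (u, v):
  E = r_u · r_u = 36*u^2 + 1,
  F = r_u · r_v = 72*u*v,
  G = r_v · r_v = 144*v^2 + 1.
Evaluating at (u, v) = (-1, -1/2): E = 37, F = 36, G = 37.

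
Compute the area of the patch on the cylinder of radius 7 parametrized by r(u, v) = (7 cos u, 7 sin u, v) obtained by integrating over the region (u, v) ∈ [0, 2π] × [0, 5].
Area = 70*pi

Area = ∫∫ √(EG − F²) du dv with √(EG − F²) = 7. Integrating over [0, 2π] × [0, 5] gives 70*pi.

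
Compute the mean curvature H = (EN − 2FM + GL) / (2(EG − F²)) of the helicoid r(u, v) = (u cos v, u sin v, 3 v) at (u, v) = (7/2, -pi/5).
H = 0

With E = 1, F = 0, G = u^2 + 9, L = 0, M = -3/sqrt(u^2 + 9), N = 0, assemble
  H = (EN − 2FM + GL) / (2(EG − F²)) = 0.
At (u, v) = (7/2, -pi/5): H = 0.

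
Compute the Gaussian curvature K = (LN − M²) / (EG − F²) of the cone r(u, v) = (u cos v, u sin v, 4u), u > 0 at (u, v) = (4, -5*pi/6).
K = 0

Coefficients of the first fundamental form: E = 17, F = 0, G = u^2.
Coefficients of the second fundamental form: L = 0, M = 0, N = 4*sqrt(17)*u^2/(17*Abs(u)).
Assemble K = (LN − M²)/(EG − F²) = 0. At (u, v) = (4, -5*pi/6): K = 0.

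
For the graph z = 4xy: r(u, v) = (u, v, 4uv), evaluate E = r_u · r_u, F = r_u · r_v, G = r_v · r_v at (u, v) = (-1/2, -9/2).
E = 325;  F = 36;  G = 5

Partials: r_u = (1, 0, 4*v), r_v = (0, 1, 4*u). As functions of (u, v):
  E = r_u · r_u = 16*v^2 + 1,
  F = r_u · r_v = 16*u*v,
  G = r_v · r_v = 16*u^2 + 1.
Evaluating at (u, v) = (-1/2, -9/2): E = 325, F = 36, G = 5.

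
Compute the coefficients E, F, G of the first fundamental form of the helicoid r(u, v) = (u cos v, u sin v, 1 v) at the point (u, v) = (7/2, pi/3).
E = 1;  F = 0;  G = 53/4

Partials: r_u = (cos(v), sin(v), 0), r_v = (-u*sin(v), u*cos(v), 1). As functions of (u, v):
  E = r_u · r_u = 1,
  F = r_u · r_v = 0,
  G = r_v · r_v = u^2 + 1.
Evaluating at (u, v) = (7/2, pi/3): E = 1, F = 0, G = 53/4.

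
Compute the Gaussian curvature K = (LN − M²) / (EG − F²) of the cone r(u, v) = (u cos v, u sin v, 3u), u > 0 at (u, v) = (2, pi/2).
K = 0

Coefficients of the first fundamental form: E = 10, F = 0, G = u^2.
Coefficients of the second fundamental form: L = 0, M = 0, N = 3*sqrt(10)*u^2/(10*Abs(u)).
Assemble K = (LN − M²)/(EG − F²) = 0. At (u, v) = (2, pi/2): K = 0.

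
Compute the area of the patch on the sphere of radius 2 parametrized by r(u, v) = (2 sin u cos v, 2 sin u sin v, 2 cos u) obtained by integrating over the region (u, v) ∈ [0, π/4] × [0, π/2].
Area = pi*(2 - sqrt(2))

Area = ∫∫ √(EG − F²) du dv with √(EG − F²) = 4*Abs(sin(u)). Integrating over [0, π/4] × [0, π/2] gives pi*(2 - sqrt(2)).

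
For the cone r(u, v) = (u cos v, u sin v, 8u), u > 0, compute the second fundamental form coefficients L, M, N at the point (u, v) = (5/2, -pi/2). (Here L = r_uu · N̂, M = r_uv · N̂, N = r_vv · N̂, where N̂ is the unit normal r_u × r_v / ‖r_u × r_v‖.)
L = 0;  M = 0;  N = 4*sqrt(65)/13

Compute the unit normal N̂(u, v) = (-8*sqrt(65)*u*cos(v)/(65*Abs(u)), -8*sqrt(65)*u*sin(v)/(65*Abs(u)), sqrt(65)*u/(65*Abs(u))), and the second partials r_uu, r_uv, r_vv. Take dot products:
  L(u, v) = r_uu · N̂ = 0,
  M(u, v) = r_uv · N̂ = 0,
  N(u, v) = r_vv · N̂ = 8*sqrt(65)*u^2/(65*Abs(u)).
Evaluating at (u, v) = (5/2, -pi/2):
  L = 0, M = 0, N = 4*sqrt(65)/13.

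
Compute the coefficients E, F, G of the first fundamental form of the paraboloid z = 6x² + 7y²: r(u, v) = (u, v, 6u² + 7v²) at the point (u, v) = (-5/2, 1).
E = 901;  F = -420;  G = 197

Partials: r_u = (1, 0, 12*u), r_v = (0, 1, 14*v). As functions of (u, v):
  E = r_u · r_u = 144*u^2 + 1,
  F = r_u · r_v = 168*u*v,
  G = r_v · r_v = 196*v^2 + 1.
Evaluating at (u, v) = (-5/2, 1): E = 901, F = -420, G = 197.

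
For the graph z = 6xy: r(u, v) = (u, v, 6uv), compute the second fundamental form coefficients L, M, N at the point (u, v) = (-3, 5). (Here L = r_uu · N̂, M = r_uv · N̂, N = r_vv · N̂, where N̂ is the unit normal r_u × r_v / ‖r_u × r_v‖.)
L = 0;  M = 6/35;  N = 0

Compute the unit normal N̂(u, v) = (-6*v/sqrt(36*u^2 + 36*v^2 + 1), -6*u/sqrt(36*u^2 + 36*v^2 + 1), 1/sqrt(36*u^2 + 36*v^2 + 1)), and the second partials r_uu, r_uv, r_vv. Take dot products:
  L(u, v) = r_uu · N̂ = 0,
  M(u, v) = r_uv · N̂ = 6/sqrt(36*u^2 + 36*v^2 + 1),
  N(u, v) = r_vv · N̂ = 0.
Evaluating at (u, v) = (-3, 5):
  L = 0, M = 6/35, N = 0.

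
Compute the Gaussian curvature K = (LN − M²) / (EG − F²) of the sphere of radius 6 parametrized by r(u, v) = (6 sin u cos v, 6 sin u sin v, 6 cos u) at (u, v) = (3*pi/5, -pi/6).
K = 1/36

Coefficients of the first fundamental form: E = 36, F = 0, G = 36*sin(u)^2.
Coefficients of the second fundamental form: L = -6*sin(u)/Abs(sin(u)), M = 0, N = -6*sin(u)^3/Abs(sin(u)).
Assemble K = (LN − M²)/(EG − F²) = 1/36. At (u, v) = (3*pi/5, -pi/6): K = 1/36.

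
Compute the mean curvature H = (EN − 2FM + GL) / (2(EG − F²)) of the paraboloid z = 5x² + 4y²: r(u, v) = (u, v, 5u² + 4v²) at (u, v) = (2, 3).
H = 4489*sqrt(977)/954529

With E = 100*u^2 + 1, F = 80*u*v, G = 64*v^2 + 1, L = 10/sqrt(100*u^2 + 64*v^2 + 1), M = 0, N = 8/sqrt(100*u^2 + 64*v^2 + 1), assemble
  H = (EN − 2FM + GL) / (2(EG − F²)) = (400*u^2 + 320*v^2 + 9)/(100*u^2 + 64*v^2 + 1)^(3/2).
At (u, v) = (2, 3): H = 4489*sqrt(977)/954529.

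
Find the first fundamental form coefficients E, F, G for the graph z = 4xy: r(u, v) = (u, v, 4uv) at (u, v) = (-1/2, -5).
E = 401;  F = 40;  G = 5

Partials: r_u = (1, 0, 4*v), r_v = (0, 1, 4*u). As functions of (u, v):
  E = r_u · r_u = 16*v^2 + 1,
  F = r_u · r_v = 16*u*v,
  G = r_v · r_v = 16*u^2 + 1.
Evaluating at (u, v) = (-1/2, -5): E = 401, F = 40, G = 5.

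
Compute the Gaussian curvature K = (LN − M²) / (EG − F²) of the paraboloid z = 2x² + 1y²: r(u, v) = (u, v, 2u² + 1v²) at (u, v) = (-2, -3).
K = 8/10201

Coefficients of the first fundamental form: E = 16*u^2 + 1, F = 8*u*v, G = 4*v^2 + 1.
Coefficients of the second fundamental form: L = 4/sqrt(16*u^2 + 4*v^2 + 1), M = 0, N = 2/sqrt(16*u^2 + 4*v^2 + 1).
Assemble K = (LN − M²)/(EG − F²) = 8/(256*u^4 + 128*u^2*v^2 + 32*u^2 + 16*v^4 + 8*v^2 + 1). At (u, v) = (-2, -3): K = 8/10201.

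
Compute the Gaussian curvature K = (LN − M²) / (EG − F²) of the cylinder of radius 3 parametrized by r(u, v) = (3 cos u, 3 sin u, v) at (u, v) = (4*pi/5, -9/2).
K = 0

Coefficients of the first fundamental form: E = 9, F = 0, G = 1.
Coefficients of the second fundamental form: L = -3, M = 0, N = 0.
Assemble K = (LN − M²)/(EG − F²) = 0. At (u, v) = (4*pi/5, -9/2): K = 0.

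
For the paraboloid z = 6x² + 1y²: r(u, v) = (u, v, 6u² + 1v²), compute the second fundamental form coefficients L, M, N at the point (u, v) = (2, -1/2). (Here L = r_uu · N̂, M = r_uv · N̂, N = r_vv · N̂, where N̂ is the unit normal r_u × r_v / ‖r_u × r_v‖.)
L = 6*sqrt(2)/17;  M = 0;  N = sqrt(2)/17

Compute the unit normal N̂(u, v) = (-12*u/sqrt(144*u^2 + 4*v^2 + 1), -2*v/sqrt(144*u^2 + 4*v^2 + 1), 1/sqrt(144*u^2 + 4*v^2 + 1)), and the second partials r_uu, r_uv, r_vv. Take dot products:
  L(u, v) = r_uu · N̂ = 12/sqrt(144*u^2 + 4*v^2 + 1),
  M(u, v) = r_uv · N̂ = 0,
  N(u, v) = r_vv · N̂ = 2/sqrt(144*u^2 + 4*v^2 + 1).
Evaluating at (u, v) = (2, -1/2):
  L = 6*sqrt(2)/17, M = 0, N = sqrt(2)/17.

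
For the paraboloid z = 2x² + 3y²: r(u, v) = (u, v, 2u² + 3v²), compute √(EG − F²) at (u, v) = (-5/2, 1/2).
√(EG − F²)|_{(-5/2, 1/2)} = sqrt(110)

E = 16*u^2 + 1, F = 24*u*v, G = 36*v^2 + 1; EG − F² = 16*u^2 + 36*v^2 + 1; √(EG − F²) = sqrt(16*u^2 + 36*v^2 + 1). At the given point: sqrt(110).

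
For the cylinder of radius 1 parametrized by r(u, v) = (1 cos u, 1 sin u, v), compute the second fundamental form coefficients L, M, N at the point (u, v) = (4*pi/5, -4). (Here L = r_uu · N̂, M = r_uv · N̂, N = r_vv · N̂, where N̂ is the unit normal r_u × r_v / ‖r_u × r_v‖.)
L = -1;  M = 0;  N = 0

Compute the unit normal N̂(u, v) = (cos(u), sin(u), 0), and the second partials r_uu, r_uv, r_vv. Take dot products:
  L(u, v) = r_uu · N̂ = -1,
  M(u, v) = r_uv · N̂ = 0,
  N(u, v) = r_vv · N̂ = 0.
Evaluating at (u, v) = (4*pi/5, -4):
  L = -1, M = 0, N = 0.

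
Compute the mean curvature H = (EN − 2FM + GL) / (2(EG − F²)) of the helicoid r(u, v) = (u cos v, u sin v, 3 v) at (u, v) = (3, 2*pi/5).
H = 0

With E = 1, F = 0, G = u^2 + 9, L = 0, M = -3/sqrt(u^2 + 9), N = 0, assemble
  H = (EN − 2FM + GL) / (2(EG − F²)) = 0.
At (u, v) = (3, 2*pi/5): H = 0.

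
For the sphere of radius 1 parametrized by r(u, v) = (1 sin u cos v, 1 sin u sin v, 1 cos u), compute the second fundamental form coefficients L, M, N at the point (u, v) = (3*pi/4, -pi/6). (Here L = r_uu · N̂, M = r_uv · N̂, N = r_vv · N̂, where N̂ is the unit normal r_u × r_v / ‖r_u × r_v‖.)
L = -1;  M = 0;  N = -1/2

Compute the unit normal N̂(u, v) = (sin(u)^2*cos(v)/Abs(sin(u)), sin(u)^2*sin(v)/Abs(sin(u)), sin(2*u)/(2*Abs(sin(u)))), and the second partials r_uu, r_uv, r_vv. Take dot products:
  L(u, v) = r_uu · N̂ = -sin(u)/Abs(sin(u)),
  M(u, v) = r_uv · N̂ = 0,
  N(u, v) = r_vv · N̂ = -sin(u)^3/Abs(sin(u)).
Evaluating at (u, v) = (3*pi/4, -pi/6):
  L = -1, M = 0, N = -1/2.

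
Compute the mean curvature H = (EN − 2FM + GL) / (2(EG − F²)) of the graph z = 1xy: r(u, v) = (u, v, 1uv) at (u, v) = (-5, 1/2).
H = 4*sqrt(105)/2205

With E = v^2 + 1, F = u*v, G = u^2 + 1, L = 0, M = 1/sqrt(u^2 + v^2 + 1), N = 0, assemble
  H = (EN − 2FM + GL) / (2(EG − F²)) = -u*v/(u^2 + v^2 + 1)^(3/2).
At (u, v) = (-5, 1/2): H = 4*sqrt(105)/2205.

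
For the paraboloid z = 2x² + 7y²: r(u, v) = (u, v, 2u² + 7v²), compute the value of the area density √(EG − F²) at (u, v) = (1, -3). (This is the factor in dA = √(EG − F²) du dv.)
√(EG − F²)|_{(1, -3)} = sqrt(1781)

E = 16*u^2 + 1, F = 56*u*v, G = 196*v^2 + 1, so EG − F² = 16*u^2 + 196*v^2 + 1. Taking the positive square root: √(EG − F²) = sqrt(16*u^2 + 196*v^2 + 1). At (u, v) = (1, -3): sqrt(1781).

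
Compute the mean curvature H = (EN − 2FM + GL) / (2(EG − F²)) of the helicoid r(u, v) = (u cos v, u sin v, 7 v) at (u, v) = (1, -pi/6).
H = 0

With E = 1, F = 0, G = u^2 + 49, L = 0, M = -7/sqrt(u^2 + 49), N = 0, assemble
  H = (EN − 2FM + GL) / (2(EG − F²)) = 0.
At (u, v) = (1, -pi/6): H = 0.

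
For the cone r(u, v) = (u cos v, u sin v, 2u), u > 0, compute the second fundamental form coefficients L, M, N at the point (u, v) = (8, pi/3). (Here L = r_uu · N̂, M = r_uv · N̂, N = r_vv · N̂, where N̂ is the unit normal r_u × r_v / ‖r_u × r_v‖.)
L = 0;  M = 0;  N = 16*sqrt(5)/5

Compute the unit normal N̂(u, v) = (-2*sqrt(5)*u*cos(v)/(5*Abs(u)), -2*sqrt(5)*u*sin(v)/(5*Abs(u)), sqrt(5)*u/(5*Abs(u))), and the second partials r_uu, r_uv, r_vv. Take dot products:
  L(u, v) = r_uu · N̂ = 0,
  M(u, v) = r_uv · N̂ = 0,
  N(u, v) = r_vv · N̂ = 2*sqrt(5)*u^2/(5*Abs(u)).
Evaluating at (u, v) = (8, pi/3):
  L = 0, M = 0, N = 16*sqrt(5)/5.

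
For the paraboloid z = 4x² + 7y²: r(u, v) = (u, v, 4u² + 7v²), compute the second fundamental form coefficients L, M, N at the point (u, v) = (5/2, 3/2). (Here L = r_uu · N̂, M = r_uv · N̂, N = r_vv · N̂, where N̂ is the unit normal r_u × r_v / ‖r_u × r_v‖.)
L = 4*sqrt(842)/421;  M = 0;  N = 7*sqrt(842)/421

Compute the unit normal N̂(u, v) = (-8*u/sqrt(64*u^2 + 196*v^2 + 1), -14*v/sqrt(64*u^2 + 196*v^2 + 1), 1/sqrt(64*u^2 + 196*v^2 + 1)), and the second partials r_uu, r_uv, r_vv. Take dot products:
  L(u, v) = r_uu · N̂ = 8/sqrt(64*u^2 + 196*v^2 + 1),
  M(u, v) = r_uv · N̂ = 0,
  N(u, v) = r_vv · N̂ = 14/sqrt(64*u^2 + 196*v^2 + 1).
Evaluating at (u, v) = (5/2, 3/2):
  L = 4*sqrt(842)/421, M = 0, N = 7*sqrt(842)/421.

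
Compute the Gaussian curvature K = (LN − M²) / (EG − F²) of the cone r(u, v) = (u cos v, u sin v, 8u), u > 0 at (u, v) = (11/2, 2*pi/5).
K = 0

Coefficients of the first fundamental form: E = 65, F = 0, G = u^2.
Coefficients of the second fundamental form: L = 0, M = 0, N = 8*sqrt(65)*u^2/(65*Abs(u)).
Assemble K = (LN − M²)/(EG − F²) = 0. At (u, v) = (11/2, 2*pi/5): K = 0.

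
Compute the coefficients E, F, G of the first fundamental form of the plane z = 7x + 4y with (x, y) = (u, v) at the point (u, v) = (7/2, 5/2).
E = 50;  F = 28;  G = 17

Partials: r_u = (1, 0, 7), r_v = (0, 1, 4). As functions of (u, v):
  E = r_u · r_u = 50,
  F = r_u · r_v = 28,
  G = r_v · r_v = 17.
Evaluating at (u, v) = (7/2, 5/2): E = 50, F = 28, G = 17.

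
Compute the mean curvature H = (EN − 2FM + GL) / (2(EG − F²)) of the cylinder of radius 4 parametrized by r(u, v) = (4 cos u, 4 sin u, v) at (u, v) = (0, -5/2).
H = -1/8

With E = 16, F = 0, G = 1, L = -4, M = 0, N = 0, assemble
  H = (EN − 2FM + GL) / (2(EG − F²)) = -1/8.
At (u, v) = (0, -5/2): H = -1/8.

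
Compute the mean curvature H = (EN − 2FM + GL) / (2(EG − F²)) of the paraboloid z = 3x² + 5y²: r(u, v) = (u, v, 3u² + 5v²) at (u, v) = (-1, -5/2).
H = 2063*sqrt(662)/438244

With E = 36*u^2 + 1, F = 60*u*v, G = 100*v^2 + 1, L = 6/sqrt(36*u^2 + 100*v^2 + 1), M = 0, N = 10/sqrt(36*u^2 + 100*v^2 + 1), assemble
  H = (EN − 2FM + GL) / (2(EG − F²)) = 4*(45*u^2 + 75*v^2 + 2)/(36*u^2 + 100*v^2 + 1)^(3/2).
At (u, v) = (-1, -5/2): H = 2063*sqrt(662)/438244.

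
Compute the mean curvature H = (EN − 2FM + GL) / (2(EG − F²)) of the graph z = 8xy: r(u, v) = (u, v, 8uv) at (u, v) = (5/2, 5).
H = -6400*sqrt(2001)/4004001

With E = 64*v^2 + 1, F = 64*u*v, G = 64*u^2 + 1, L = 0, M = 8/sqrt(64*u^2 + 64*v^2 + 1), N = 0, assemble
  H = (EN − 2FM + GL) / (2(EG − F²)) = -512*u*v/(64*u^2 + 64*v^2 + 1)^(3/2).
At (u, v) = (5/2, 5): H = -6400*sqrt(2001)/4004001.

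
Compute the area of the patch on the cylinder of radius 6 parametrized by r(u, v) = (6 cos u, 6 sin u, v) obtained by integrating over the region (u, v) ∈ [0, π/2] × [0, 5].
Area = 15*pi

Area = ∫∫ √(EG − F²) du dv with √(EG − F²) = 6. Integrating over [0, π/2] × [0, 5] gives 15*pi.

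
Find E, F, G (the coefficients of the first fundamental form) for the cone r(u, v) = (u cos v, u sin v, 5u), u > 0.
E = 26;  F = 0;  G = u^2

Compute partials: r_u = (cos(v), sin(v), 5), r_v = (-u*sin(v), u*cos(v), 0). Then
  E = r_u · r_u = 26,
  F = r_u · r_v = 0,
  G = r_v · r_v = u^2.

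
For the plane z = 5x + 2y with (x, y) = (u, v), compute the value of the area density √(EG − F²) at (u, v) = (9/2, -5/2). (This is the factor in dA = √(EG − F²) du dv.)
√(EG − F²)|_{(9/2, -5/2)} = sqrt(30)

E = 26, F = 10, G = 5, so EG − F² = 30. Taking the positive square root: √(EG − F²) = sqrt(30). At (u, v) = (9/2, -5/2): sqrt(30).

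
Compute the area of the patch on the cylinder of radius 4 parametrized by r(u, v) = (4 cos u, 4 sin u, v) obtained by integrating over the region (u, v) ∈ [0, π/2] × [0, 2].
Area = 4*pi

Area = ∫∫ √(EG − F²) du dv with √(EG − F²) = 4. Integrating over [0, π/2] × [0, 2] gives 4*pi.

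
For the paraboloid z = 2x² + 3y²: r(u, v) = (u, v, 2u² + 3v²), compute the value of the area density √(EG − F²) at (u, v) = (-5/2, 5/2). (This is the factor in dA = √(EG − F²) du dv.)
√(EG − F²)|_{(-5/2, 5/2)} = sqrt(326)

E = 16*u^2 + 1, F = 24*u*v, G = 36*v^2 + 1, so EG − F² = 16*u^2 + 36*v^2 + 1. Taking the positive square root: √(EG − F²) = sqrt(16*u^2 + 36*v^2 + 1). At (u, v) = (-5/2, 5/2): sqrt(326).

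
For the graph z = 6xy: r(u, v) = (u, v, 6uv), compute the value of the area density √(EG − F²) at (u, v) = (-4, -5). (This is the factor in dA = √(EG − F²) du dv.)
√(EG − F²)|_{(-4, -5)} = sqrt(1477)

E = 36*v^2 + 1, F = 36*u*v, G = 36*u^2 + 1, so EG − F² = 36*u^2 + 36*v^2 + 1. Taking the positive square root: √(EG − F²) = sqrt(36*u^2 + 36*v^2 + 1). At (u, v) = (-4, -5): sqrt(1477).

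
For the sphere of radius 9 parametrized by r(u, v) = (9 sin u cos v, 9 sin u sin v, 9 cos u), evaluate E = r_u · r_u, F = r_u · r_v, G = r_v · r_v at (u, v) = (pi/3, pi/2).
E = 81;  F = 0;  G = 243/4

Partials: r_u = (9*cos(u)*cos(v), 9*sin(v)*cos(u), -9*sin(u)), r_v = (-9*sin(u)*sin(v), 9*sin(u)*cos(v), 0). As functions of (u, v):
  E = r_u · r_u = 81,
  F = r_u · r_v = 0,
  G = r_v · r_v = 81*sin(u)^2.
Evaluating at (u, v) = (pi/3, pi/2): E = 81, F = 0, G = 243/4.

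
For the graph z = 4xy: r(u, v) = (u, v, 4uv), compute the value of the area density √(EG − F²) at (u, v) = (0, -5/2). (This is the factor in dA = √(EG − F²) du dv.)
√(EG − F²)|_{(0, -5/2)} = sqrt(101)

E = 16*v^2 + 1, F = 16*u*v, G = 16*u^2 + 1, so EG − F² = 16*u^2 + 16*v^2 + 1. Taking the positive square root: √(EG − F²) = sqrt(16*u^2 + 16*v^2 + 1). At (u, v) = (0, -5/2): sqrt(101).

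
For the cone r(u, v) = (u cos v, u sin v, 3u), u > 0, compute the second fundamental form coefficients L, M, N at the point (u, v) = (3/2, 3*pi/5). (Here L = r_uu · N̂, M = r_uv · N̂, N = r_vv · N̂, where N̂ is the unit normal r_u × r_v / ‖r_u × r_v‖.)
L = 0;  M = 0;  N = 9*sqrt(10)/20

Compute the unit normal N̂(u, v) = (-3*sqrt(10)*u*cos(v)/(10*Abs(u)), -3*sqrt(10)*u*sin(v)/(10*Abs(u)), sqrt(10)*u/(10*Abs(u))), and the second partials r_uu, r_uv, r_vv. Take dot products:
  L(u, v) = r_uu · N̂ = 0,
  M(u, v) = r_uv · N̂ = 0,
  N(u, v) = r_vv · N̂ = 3*sqrt(10)*u^2/(10*Abs(u)).
Evaluating at (u, v) = (3/2, 3*pi/5):
  L = 0, M = 0, N = 9*sqrt(10)/20.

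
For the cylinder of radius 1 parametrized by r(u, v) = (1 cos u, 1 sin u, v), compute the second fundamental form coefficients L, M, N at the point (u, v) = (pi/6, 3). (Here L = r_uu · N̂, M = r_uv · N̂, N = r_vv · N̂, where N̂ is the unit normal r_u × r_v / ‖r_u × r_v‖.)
L = -1;  M = 0;  N = 0

Compute the unit normal N̂(u, v) = (cos(u), sin(u), 0), and the second partials r_uu, r_uv, r_vv. Take dot products:
  L(u, v) = r_uu · N̂ = -1,
  M(u, v) = r_uv · N̂ = 0,
  N(u, v) = r_vv · N̂ = 0.
Evaluating at (u, v) = (pi/6, 3):
  L = -1, M = 0, N = 0.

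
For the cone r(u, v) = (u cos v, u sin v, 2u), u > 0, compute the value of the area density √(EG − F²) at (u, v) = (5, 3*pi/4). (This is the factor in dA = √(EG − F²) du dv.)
√(EG − F²)|_{(5, 3*pi/4)} = 5*sqrt(5)

E = 5, F = 0, G = u^2, so EG − F² = 5*u^2. Taking the positive square root: √(EG − F²) = sqrt(5)*Abs(u). At (u, v) = (5, 3*pi/4): 5*sqrt(5).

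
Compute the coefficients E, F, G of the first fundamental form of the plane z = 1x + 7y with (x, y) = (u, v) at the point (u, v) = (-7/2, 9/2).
E = 2;  F = 7;  G = 50

Partials: r_u = (1, 0, 1), r_v = (0, 1, 7). As functions of (u, v):
  E = r_u · r_u = 2,
  F = r_u · r_v = 7,
  G = r_v · r_v = 50.
Evaluating at (u, v) = (-7/2, 9/2): E = 2, F = 7, G = 50.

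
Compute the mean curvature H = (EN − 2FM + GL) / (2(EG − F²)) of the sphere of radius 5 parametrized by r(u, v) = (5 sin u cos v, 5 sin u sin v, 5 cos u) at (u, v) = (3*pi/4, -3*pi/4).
H = -1/5

With E = 25, F = 0, G = 25*sin(u)^2, L = -5*sin(u)/Abs(sin(u)), M = 0, N = -5*sin(u)^3/Abs(sin(u)), assemble
  H = (EN − 2FM + GL) / (2(EG − F²)) = -sin(u)/(5*Abs(sin(u))).
At (u, v) = (3*pi/4, -3*pi/4): H = -1/5.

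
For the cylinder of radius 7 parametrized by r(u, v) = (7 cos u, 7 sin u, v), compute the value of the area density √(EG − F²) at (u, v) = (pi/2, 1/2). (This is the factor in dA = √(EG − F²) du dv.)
√(EG − F²)|_{(pi/2, 1/2)} = 7

E = 49, F = 0, G = 1, so EG − F² = 49. Taking the positive square root: √(EG − F²) = 7. At (u, v) = (pi/2, 1/2): 7.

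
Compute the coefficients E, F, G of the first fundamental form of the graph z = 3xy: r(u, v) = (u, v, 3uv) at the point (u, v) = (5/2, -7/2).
E = 445/4;  F = -315/4;  G = 229/4

Partials: r_u = (1, 0, 3*v), r_v = (0, 1, 3*u). As functions of (u, v):
  E = r_u · r_u = 9*v^2 + 1,
  F = r_u · r_v = 9*u*v,
  G = r_v · r_v = 9*u^2 + 1.
Evaluating at (u, v) = (5/2, -7/2): E = 445/4, F = -315/4, G = 229/4.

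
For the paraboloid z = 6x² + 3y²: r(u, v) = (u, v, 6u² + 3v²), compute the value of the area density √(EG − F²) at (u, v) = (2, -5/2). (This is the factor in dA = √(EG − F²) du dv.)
√(EG − F²)|_{(2, -5/2)} = sqrt(802)

E = 144*u^2 + 1, F = 72*u*v, G = 36*v^2 + 1, so EG − F² = 144*u^2 + 36*v^2 + 1. Taking the positive square root: √(EG − F²) = sqrt(144*u^2 + 36*v^2 + 1). At (u, v) = (2, -5/2): sqrt(802).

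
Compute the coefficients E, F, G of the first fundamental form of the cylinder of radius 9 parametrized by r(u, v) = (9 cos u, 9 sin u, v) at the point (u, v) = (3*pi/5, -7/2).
E = 81;  F = 0;  G = 1

Partials: r_u = (-9*sin(u), 9*cos(u), 0), r_v = (0, 0, 1). As functions of (u, v):
  E = r_u · r_u = 81,
  F = r_u · r_v = 0,
  G = r_v · r_v = 1.
Evaluating at (u, v) = (3*pi/5, -7/2): E = 81, F = 0, G = 1.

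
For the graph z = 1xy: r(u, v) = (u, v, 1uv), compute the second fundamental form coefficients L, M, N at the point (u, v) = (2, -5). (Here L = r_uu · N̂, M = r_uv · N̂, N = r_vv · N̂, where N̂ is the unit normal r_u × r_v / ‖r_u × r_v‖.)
L = 0;  M = sqrt(30)/30;  N = 0

Compute the unit normal N̂(u, v) = (-v/sqrt(u^2 + v^2 + 1), -u/sqrt(u^2 + v^2 + 1), 1/sqrt(u^2 + v^2 + 1)), and the second partials r_uu, r_uv, r_vv. Take dot products:
  L(u, v) = r_uu · N̂ = 0,
  M(u, v) = r_uv · N̂ = 1/sqrt(u^2 + v^2 + 1),
  N(u, v) = r_vv · N̂ = 0.
Evaluating at (u, v) = (2, -5):
  L = 0, M = sqrt(30)/30, N = 0.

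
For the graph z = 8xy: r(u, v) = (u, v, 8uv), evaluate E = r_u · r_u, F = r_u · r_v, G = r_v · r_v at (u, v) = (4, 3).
E = 577;  F = 768;  G = 1025

Partials: r_u = (1, 0, 8*v), r_v = (0, 1, 8*u). As functions of (u, v):
  E = r_u · r_u = 64*v^2 + 1,
  F = r_u · r_v = 64*u*v,
  G = r_v · r_v = 64*u^2 + 1.
Evaluating at (u, v) = (4, 3): E = 577, F = 768, G = 1025.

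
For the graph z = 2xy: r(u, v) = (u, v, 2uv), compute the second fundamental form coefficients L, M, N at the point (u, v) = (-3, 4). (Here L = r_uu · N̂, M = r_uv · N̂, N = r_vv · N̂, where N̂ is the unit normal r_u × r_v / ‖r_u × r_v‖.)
L = 0;  M = 2*sqrt(101)/101;  N = 0

Compute the unit normal N̂(u, v) = (-2*v/sqrt(4*u^2 + 4*v^2 + 1), -2*u/sqrt(4*u^2 + 4*v^2 + 1), 1/sqrt(4*u^2 + 4*v^2 + 1)), and the second partials r_uu, r_uv, r_vv. Take dot products:
  L(u, v) = r_uu · N̂ = 0,
  M(u, v) = r_uv · N̂ = 2/sqrt(4*u^2 + 4*v^2 + 1),
  N(u, v) = r_vv · N̂ = 0.
Evaluating at (u, v) = (-3, 4):
  L = 0, M = 2*sqrt(101)/101, N = 0.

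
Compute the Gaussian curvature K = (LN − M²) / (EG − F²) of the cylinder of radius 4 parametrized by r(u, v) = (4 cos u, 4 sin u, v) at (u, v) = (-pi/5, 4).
K = 0

Coefficients of the first fundamental form: E = 16, F = 0, G = 1.
Coefficients of the second fundamental form: L = -4, M = 0, N = 0.
Assemble K = (LN − M²)/(EG − F²) = 0. At (u, v) = (-pi/5, 4): K = 0.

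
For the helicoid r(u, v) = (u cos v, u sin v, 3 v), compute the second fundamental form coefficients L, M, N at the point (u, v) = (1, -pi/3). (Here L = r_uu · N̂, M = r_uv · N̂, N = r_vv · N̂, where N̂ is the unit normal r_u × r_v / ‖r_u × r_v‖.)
L = 0;  M = -3*sqrt(10)/10;  N = 0

Compute the unit normal N̂(u, v) = (3*sin(v)/sqrt(u^2 + 9), -3*cos(v)/sqrt(u^2 + 9), u/sqrt(u^2 + 9)), and the second partials r_uu, r_uv, r_vv. Take dot products:
  L(u, v) = r_uu · N̂ = 0,
  M(u, v) = r_uv · N̂ = -3/sqrt(u^2 + 9),
  N(u, v) = r_vv · N̂ = 0.
Evaluating at (u, v) = (1, -pi/3):
  L = 0, M = -3*sqrt(10)/10, N = 0.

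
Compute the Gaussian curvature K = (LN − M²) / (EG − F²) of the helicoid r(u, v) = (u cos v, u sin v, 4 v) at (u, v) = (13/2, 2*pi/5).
K = -256/54289

Coefficients of the first fundamental form: E = 1, F = 0, G = u^2 + 16.
Coefficients of the second fundamental form: L = 0, M = -4/sqrt(u^2 + 16), N = 0.
Assemble K = (LN − M²)/(EG − F²) = -16/(u^2 + 16)^2. At (u, v) = (13/2, 2*pi/5): K = -256/54289.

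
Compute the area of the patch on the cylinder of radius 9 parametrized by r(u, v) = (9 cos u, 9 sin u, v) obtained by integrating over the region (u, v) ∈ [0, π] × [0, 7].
Area = 63*pi

Area = ∫∫ √(EG − F²) du dv with √(EG − F²) = 9. Integrating over [0, π] × [0, 7] gives 63*pi.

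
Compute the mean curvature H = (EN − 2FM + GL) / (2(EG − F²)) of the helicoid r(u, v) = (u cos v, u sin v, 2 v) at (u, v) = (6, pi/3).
H = 0

With E = 1, F = 0, G = u^2 + 4, L = 0, M = -2/sqrt(u^2 + 4), N = 0, assemble
  H = (EN − 2FM + GL) / (2(EG − F²)) = 0.
At (u, v) = (6, pi/3): H = 0.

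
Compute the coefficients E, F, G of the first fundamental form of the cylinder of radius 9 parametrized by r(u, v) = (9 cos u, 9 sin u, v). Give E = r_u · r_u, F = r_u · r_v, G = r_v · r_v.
E = 81;  F = 0;  G = 1

Compute partials: r_u = (-9*sin(u), 9*cos(u), 0), r_v = (0, 0, 1). Then
  E = r_u · r_u = 81,
  F = r_u · r_v = 0,
  G = r_v · r_v = 1.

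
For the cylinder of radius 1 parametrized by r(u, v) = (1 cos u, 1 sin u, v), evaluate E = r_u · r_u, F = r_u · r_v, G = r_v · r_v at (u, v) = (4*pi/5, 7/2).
E = 1;  F = 0;  G = 1

Partials: r_u = (-sin(u), cos(u), 0), r_v = (0, 0, 1). As functions of (u, v):
  E = r_u · r_u = 1,
  F = r_u · r_v = 0,
  G = r_v · r_v = 1.
Evaluating at (u, v) = (4*pi/5, 7/2): E = 1, F = 0, G = 1.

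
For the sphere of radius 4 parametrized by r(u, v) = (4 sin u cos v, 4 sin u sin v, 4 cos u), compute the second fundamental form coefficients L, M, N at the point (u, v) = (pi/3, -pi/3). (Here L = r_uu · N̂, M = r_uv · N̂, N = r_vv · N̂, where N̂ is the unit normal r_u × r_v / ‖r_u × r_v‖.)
L = -4;  M = 0;  N = -3

Compute the unit normal N̂(u, v) = (sin(u)^2*cos(v)/Abs(sin(u)), sin(u)^2*sin(v)/Abs(sin(u)), sin(2*u)/(2*Abs(sin(u)))), and the second partials r_uu, r_uv, r_vv. Take dot products:
  L(u, v) = r_uu · N̂ = -4*sin(u)/Abs(sin(u)),
  M(u, v) = r_uv · N̂ = 0,
  N(u, v) = r_vv · N̂ = -4*sin(u)^3/Abs(sin(u)).
Evaluating at (u, v) = (pi/3, -pi/3):
  L = -4, M = 0, N = -3.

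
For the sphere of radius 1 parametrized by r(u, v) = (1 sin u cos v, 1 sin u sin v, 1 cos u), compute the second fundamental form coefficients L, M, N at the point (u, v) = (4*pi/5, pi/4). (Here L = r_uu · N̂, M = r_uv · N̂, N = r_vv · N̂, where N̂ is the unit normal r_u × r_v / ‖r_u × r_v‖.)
L = -1;  M = 0;  N = -5/8 + sqrt(5)/8

Compute the unit normal N̂(u, v) = (sin(u)^2*cos(v)/Abs(sin(u)), sin(u)^2*sin(v)/Abs(sin(u)), sin(2*u)/(2*Abs(sin(u)))), and the second partials r_uu, r_uv, r_vv. Take dot products:
  L(u, v) = r_uu · N̂ = -sin(u)/Abs(sin(u)),
  M(u, v) = r_uv · N̂ = 0,
  N(u, v) = r_vv · N̂ = -sin(u)^3/Abs(sin(u)).
Evaluating at (u, v) = (4*pi/5, pi/4):
  L = -1, M = 0, N = -5/8 + sqrt(5)/8.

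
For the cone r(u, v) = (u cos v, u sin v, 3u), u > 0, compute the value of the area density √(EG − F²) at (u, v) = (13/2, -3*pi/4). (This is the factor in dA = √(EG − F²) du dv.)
√(EG − F²)|_{(13/2, -3*pi/4)} = 13*sqrt(10)/2

E = 10, F = 0, G = u^2, so EG − F² = 10*u^2. Taking the positive square root: √(EG − F²) = sqrt(10)*Abs(u). At (u, v) = (13/2, -3*pi/4): 13*sqrt(10)/2.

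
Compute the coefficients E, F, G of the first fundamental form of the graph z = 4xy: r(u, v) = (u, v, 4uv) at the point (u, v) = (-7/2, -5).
E = 401;  F = 280;  G = 197

Partials: r_u = (1, 0, 4*v), r_v = (0, 1, 4*u). As functions of (u, v):
  E = r_u · r_u = 16*v^2 + 1,
  F = r_u · r_v = 16*u*v,
  G = r_v · r_v = 16*u^2 + 1.
Evaluating at (u, v) = (-7/2, -5): E = 401, F = 280, G = 197.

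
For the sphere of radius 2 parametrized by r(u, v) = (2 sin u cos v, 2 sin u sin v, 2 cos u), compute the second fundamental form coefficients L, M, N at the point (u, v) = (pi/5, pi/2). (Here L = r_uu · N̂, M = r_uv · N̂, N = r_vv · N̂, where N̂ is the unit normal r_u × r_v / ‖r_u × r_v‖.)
L = -2;  M = 0;  N = -5/4 + sqrt(5)/4

Compute the unit normal N̂(u, v) = (sin(u)^2*cos(v)/Abs(sin(u)), sin(u)^2*sin(v)/Abs(sin(u)), sin(2*u)/(2*Abs(sin(u)))), and the second partials r_uu, r_uv, r_vv. Take dot products:
  L(u, v) = r_uu · N̂ = -2*sin(u)/Abs(sin(u)),
  M(u, v) = r_uv · N̂ = 0,
  N(u, v) = r_vv · N̂ = -2*sin(u)^3/Abs(sin(u)).
Evaluating at (u, v) = (pi/5, pi/2):
  L = -2, M = 0, N = -5/4 + sqrt(5)/4.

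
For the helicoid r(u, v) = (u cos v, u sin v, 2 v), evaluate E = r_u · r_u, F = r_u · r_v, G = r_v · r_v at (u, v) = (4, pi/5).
E = 1;  F = 0;  G = 20

Partials: r_u = (cos(v), sin(v), 0), r_v = (-u*sin(v), u*cos(v), 2). As functions of (u, v):
  E = r_u · r_u = 1,
  F = r_u · r_v = 0,
  G = r_v · r_v = u^2 + 4.
Evaluating at (u, v) = (4, pi/5): E = 1, F = 0, G = 20.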